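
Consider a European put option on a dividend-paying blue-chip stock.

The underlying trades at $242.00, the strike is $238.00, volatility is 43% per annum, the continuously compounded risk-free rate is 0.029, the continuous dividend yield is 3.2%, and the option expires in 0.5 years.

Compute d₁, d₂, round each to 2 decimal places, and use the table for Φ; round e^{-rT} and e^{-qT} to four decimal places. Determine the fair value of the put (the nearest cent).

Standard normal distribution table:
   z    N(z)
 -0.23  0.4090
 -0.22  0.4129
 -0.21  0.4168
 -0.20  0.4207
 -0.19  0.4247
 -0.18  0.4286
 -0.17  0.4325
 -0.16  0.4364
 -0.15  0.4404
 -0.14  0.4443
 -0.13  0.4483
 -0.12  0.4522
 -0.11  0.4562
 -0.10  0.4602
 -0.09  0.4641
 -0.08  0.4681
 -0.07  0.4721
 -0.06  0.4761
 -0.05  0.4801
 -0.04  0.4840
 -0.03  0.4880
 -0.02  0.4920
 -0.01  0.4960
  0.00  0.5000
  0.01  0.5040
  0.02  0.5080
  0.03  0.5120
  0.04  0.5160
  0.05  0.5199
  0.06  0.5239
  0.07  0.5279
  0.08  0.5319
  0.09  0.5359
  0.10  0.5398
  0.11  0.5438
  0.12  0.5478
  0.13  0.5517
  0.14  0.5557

$26.43

σ√T = 0.43 × 0.7071 = 0.3041
d₁ = [ln(242/238) + (0.029 − 0.032 + ½·0.43²)·0.5] / (σ√T) = (0.0167 + 0.0447) / 0.3041 = 0.2019 → 0.20
d₂ = 0.2019 − 0.3041 = -0.1021 → -0.10
e^(−qT) = e^(−0.032·0.5) = 0.9841;  e^(−rT) = e^(−0.029·0.5) = 0.9856
N(−d₂) = N(0.10) = 0.5398;  N(−d₁) = N(-0.20) = 0.4207
P = 238·0.9856·0.5398 − 242·0.9841·0.4207 = 126.6224 − 100.1906 = 26.4318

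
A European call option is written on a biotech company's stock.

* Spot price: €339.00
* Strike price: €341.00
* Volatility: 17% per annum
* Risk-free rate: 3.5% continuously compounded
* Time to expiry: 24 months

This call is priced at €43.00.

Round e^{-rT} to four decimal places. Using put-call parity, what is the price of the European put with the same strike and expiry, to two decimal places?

e^(−rT) = e^(−0.035·2) = 0.9324
Put-call parity: C − P = S − K·e^(−rT) = 339 − 341·0.9324 = 339 − 317.9484 = 21.0516
P = C − (C − P) = 43.00 − (21.0516) = 21.9484

€21.95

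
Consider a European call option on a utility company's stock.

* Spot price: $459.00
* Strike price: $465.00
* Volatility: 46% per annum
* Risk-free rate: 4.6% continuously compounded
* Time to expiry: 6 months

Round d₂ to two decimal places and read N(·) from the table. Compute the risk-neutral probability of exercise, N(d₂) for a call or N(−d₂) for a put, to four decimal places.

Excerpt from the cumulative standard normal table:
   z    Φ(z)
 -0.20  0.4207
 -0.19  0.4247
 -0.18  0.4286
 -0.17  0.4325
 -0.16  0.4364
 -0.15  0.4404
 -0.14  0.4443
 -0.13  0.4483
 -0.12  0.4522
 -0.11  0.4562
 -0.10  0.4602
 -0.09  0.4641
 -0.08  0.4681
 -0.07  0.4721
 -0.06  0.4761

σ√T = 0.46·√0.5 = 0.3253
d₁ = [ln(459/465) + (0.046 + ½·0.46²)·0.5] / (σ√T) = (-0.0130 + 0.0759) / 0.3253 = 0.1934 ⇒ 0.19
d₂ = 0.1934 − 0.3253 = -0.1319 ⇒ -0.13
Risk-neutral Pr[S_T > K] = N(d₂) = N(-0.13) = 0.4483

0.4483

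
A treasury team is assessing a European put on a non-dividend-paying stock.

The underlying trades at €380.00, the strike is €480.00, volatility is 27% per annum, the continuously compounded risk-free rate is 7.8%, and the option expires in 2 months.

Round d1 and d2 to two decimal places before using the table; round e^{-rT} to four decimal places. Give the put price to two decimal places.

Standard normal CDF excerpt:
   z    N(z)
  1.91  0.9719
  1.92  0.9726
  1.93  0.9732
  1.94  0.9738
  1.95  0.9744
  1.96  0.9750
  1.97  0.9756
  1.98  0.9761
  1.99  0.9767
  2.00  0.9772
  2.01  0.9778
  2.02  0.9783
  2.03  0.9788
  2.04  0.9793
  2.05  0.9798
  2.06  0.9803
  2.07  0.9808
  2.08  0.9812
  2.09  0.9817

€94.20

σ√T = 0.27·√0.1667 = 0.1102
d₁ = [ln(380/480) + (0.078 + ½·0.27²)·0.1667] / (σ√T) = (-0.2336 + 0.0191) / 0.1102 = -1.9463 ⇒ -1.95
d₂ = -1.9463 − 0.1102 = -2.0566 ⇒ -2.06
exp(−rT) = exp(−0.078·0.1667) = 0.9871
N(−d₂) = N(2.06) = 0.9803;  N(−d₁) = N(1.95) = 0.9744
P = 480·0.9871·0.9803 − 380·0.9744 = 464.4740 − 370.2720 = 94.2020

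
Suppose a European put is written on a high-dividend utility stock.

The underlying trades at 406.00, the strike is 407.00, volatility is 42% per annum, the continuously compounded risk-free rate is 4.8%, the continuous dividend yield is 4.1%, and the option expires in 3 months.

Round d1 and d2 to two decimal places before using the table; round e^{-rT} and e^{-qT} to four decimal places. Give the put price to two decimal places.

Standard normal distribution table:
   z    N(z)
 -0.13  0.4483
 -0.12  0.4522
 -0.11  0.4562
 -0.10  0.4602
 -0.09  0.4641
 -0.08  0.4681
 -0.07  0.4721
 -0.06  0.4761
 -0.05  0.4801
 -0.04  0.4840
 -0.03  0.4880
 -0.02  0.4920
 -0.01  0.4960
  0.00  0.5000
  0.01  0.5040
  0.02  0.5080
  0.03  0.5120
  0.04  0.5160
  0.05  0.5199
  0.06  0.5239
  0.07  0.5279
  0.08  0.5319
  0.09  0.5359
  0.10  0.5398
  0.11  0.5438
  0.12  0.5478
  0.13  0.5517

σ√T = 0.42 × 0.5000 = 0.2100
d₁ = [ln(406/407) + (0.048 − 0.041 + 0.42²/2)·0.25] / 0.2100 = [-0.0025 + 0.0238] / 0.2100 = 0.1016 ≈ 0.10
d₂ = d₁ − σ√T = 0.1016 − 0.2100 = -0.1084 ≈ -0.11
exp(−qT) = exp(−0.041·0.25) = 0.9898;  exp(−rT) = exp(−0.048·0.25) = 0.9881
N(−d₂) = N(0.11) = 0.5438;  N(−d₁) = N(-0.10) = 0.4602
P = 407·0.9881·0.5438 − 406·0.9898·0.4602 = 218.6928 − 184.9354 = 33.7574

33.76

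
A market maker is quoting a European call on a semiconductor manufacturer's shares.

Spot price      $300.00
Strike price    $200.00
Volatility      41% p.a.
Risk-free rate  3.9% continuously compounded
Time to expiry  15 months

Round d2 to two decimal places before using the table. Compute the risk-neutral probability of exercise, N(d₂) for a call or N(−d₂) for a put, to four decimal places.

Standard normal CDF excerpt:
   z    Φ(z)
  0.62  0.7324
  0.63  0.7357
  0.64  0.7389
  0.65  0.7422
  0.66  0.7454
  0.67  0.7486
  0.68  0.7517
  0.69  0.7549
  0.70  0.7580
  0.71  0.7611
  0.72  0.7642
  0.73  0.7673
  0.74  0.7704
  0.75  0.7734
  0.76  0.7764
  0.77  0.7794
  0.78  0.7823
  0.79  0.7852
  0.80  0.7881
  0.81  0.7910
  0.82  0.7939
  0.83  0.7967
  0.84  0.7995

σ√T = 0.41·√1.25 = 0.4584
d₁ = [ln(300/200) + (0.039 + ½·0.41²)·1.25] / (σ√T) = (0.4055 + 0.1538) / 0.4584 = 1.2201 which rounds to 1.22
d₂ = 1.2201 − 0.4584 = 0.7617 which rounds to 0.76
Pr(exercise) under Q = N(d₂) = 0.7764

0.7764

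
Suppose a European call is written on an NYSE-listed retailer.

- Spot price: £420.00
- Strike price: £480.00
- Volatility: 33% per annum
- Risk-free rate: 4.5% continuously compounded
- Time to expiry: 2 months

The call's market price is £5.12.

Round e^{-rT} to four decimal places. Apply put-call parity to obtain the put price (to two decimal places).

e^(−rT) = e^(−0.045·0.1667) = 0.9925
Put-call parity: C − P = S − K·e^(−rT) = 420 − 480·0.9925 = 420 − 476.4000 = -56.4000
P = C − (C − P) = 5.12 − (-56.4000) = 61.5200

£61.52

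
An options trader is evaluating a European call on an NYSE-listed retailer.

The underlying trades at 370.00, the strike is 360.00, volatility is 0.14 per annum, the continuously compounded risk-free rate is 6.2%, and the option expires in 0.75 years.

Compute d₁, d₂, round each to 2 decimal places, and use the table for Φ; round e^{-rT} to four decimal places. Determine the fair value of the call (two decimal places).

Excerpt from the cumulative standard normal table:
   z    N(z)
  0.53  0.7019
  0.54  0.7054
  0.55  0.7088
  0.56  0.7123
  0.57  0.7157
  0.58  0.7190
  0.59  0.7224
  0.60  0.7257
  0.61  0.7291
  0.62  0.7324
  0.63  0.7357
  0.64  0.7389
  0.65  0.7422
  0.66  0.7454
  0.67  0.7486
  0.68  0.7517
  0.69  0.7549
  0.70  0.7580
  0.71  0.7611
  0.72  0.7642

σ√T = 0.14·√0.75 = 0.1212
ln(S/K) + (r + σ²/2)T = ln(370/360) + (0.062 + 0.14²/2)·0.75 = 0.0274 + 0.0539 = 0.0812
d₁ = 0.0812 / 0.1212 = 0.6701 ≈ 0.67
d₂ = d₁ − σ√T = 0.6701 − 0.1212 = 0.5489 ≈ 0.55
exp(−rT) = exp(−0.062·0.75) = 0.9546
C = 370·N(0.67) − 360·0.9546·N(0.55) = 370·0.7486 − 360·0.9546·0.7088 = 276.9820 − 243.5834 = 33.3986

33.40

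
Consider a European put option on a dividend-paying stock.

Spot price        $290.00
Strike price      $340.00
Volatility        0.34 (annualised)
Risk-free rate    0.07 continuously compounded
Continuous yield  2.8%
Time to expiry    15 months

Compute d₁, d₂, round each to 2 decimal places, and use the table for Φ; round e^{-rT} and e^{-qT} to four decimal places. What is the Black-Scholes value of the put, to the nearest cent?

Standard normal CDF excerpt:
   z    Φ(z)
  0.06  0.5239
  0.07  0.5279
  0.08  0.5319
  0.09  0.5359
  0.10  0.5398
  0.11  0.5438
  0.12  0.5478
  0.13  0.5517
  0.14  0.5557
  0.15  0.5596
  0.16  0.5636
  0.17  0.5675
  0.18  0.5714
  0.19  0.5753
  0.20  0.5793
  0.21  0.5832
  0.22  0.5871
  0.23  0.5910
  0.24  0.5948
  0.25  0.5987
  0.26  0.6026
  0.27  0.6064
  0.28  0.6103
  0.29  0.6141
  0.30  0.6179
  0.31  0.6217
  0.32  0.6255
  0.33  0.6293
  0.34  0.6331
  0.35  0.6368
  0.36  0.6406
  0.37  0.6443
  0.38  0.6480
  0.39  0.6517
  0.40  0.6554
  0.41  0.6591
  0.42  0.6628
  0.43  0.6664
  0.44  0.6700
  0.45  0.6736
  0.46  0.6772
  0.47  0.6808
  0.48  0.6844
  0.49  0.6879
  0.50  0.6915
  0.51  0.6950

$62.01

σ√T = 0.34·√1.25 = 0.3801
d₁ = [ln(290/340) + (0.07 − 0.028 + 0.34²/2)·1.25] / 0.3801 = [-0.1591 + 0.1248] / 0.3801 = -0.0903 → -0.09
d₂ = d₁ − σ√T = -0.0903 − 0.3801 = -0.4704 → -0.47
e^(−qT) = e^(−0.028·1.25) = 0.9656;  e^(−rT) = e^(−0.07·1.25) = 0.9162
P = 340·0.9162·N(0.47) − 290·0.9656·N(0.09) = 340·0.9162·0.6808 − 290·0.9656·0.5359 = 212.0746 − 150.0649 = 62.0098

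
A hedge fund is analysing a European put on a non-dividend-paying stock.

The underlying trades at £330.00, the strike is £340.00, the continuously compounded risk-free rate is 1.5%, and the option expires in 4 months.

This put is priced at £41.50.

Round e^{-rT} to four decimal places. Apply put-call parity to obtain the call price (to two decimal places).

£33.20

e^(−rT) = e^(−0.015·0.3333) = 0.9950
Put-call parity: C − P = S − K·e^(−rT) = 330 − 340·0.9950 = 330 − 338.3000 = -8.3000
C = P + (C − P) = 41.50 + (-8.3000) = 33.2000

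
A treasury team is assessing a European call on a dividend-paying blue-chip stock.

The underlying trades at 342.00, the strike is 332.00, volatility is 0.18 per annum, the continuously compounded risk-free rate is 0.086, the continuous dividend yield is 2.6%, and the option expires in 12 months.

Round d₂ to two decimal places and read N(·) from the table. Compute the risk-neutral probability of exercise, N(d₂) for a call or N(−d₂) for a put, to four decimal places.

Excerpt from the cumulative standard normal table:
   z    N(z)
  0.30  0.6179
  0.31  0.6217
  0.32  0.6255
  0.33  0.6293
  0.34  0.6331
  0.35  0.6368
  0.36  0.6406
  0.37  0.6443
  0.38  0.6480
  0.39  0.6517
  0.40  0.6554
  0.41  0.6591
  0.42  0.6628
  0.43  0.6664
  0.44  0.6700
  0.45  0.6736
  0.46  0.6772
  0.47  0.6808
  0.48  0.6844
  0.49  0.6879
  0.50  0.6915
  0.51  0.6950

0.6591

σ√T = 0.18 × 1.0000 = 0.1800
d₁ = [ln(342/332) + (0.086 − 0.026 + ½·0.18²)·1] / (σ√T) = (0.0297 + 0.0762) / 0.1800 = 0.5882 → 0.59
d₂ = 0.5882 − 0.1800 = 0.4082 → 0.41
Risk-neutral Pr[S_T > K] = N(d₂) = N(0.41) = 0.6591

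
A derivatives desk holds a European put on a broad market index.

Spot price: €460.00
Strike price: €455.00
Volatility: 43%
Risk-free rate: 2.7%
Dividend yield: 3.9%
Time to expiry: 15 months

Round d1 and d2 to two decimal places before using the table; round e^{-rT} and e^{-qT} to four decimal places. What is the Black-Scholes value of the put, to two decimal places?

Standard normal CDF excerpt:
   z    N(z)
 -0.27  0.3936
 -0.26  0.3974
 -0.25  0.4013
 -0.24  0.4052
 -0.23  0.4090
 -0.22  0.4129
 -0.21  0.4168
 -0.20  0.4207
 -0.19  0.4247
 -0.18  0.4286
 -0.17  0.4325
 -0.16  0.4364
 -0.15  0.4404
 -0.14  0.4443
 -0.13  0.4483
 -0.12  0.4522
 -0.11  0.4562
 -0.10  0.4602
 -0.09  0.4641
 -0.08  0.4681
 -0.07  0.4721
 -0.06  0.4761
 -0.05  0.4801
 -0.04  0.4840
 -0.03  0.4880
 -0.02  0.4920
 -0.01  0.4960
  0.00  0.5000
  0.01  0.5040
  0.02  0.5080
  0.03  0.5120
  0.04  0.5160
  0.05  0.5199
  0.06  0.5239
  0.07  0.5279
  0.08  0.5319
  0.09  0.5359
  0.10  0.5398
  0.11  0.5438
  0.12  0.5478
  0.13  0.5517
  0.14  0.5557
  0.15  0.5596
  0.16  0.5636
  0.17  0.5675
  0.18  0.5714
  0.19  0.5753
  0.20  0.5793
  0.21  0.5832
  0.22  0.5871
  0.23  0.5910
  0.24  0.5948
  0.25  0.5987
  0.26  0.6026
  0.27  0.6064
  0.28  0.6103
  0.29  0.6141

€84.18

σ√T = 0.43 × 1.1180 = 0.4808
ln(S/K) + (r − q + σ²/2)T = ln(460/455) + (0.027 − 0.039 + 0.43²/2)·1.25 = 0.0109 + 0.1006 = 0.1115
d₁ = 0.1115 / 0.4808 = 0.2319 ⇒ 0.23
d₂ = d₁ − σ√T = 0.2319 − 0.4808 = -0.2488 ⇒ -0.25
e^(−qT) = e^(−0.039·1.25) = 0.9524;  e^(−rT) = e^(−0.027·1.25) = 0.9668
P = 455·0.9668·N(0.25) − 460·0.9524·N(-0.23) = 455·0.9668·0.5987 − 460·0.9524·0.4090 = 263.3645 − 179.1845 = 84.1800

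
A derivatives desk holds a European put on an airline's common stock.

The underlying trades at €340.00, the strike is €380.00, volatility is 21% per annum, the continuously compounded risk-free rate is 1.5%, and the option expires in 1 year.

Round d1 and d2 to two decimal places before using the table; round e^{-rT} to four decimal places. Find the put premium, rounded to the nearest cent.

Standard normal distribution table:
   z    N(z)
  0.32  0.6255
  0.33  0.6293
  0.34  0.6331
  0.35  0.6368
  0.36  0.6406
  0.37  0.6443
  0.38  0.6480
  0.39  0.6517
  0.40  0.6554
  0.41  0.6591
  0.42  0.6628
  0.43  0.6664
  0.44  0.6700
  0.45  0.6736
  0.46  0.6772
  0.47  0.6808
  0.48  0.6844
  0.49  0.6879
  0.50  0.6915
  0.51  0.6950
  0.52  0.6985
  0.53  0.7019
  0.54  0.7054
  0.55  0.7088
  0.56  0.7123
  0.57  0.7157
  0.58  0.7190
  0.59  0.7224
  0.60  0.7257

€50.13

σ√T = 0.21 × 1.0000 = 0.2100
d₁ = [ln(340/380) + (0.015 + 0.21²/2)·1] / 0.2100 = [-0.1112 + 0.0370] / 0.2100 = -0.3532 ≈ -0.35
d₂ = d₁ − σ√T = -0.3532 − 0.2100 = -0.5632 ≈ -0.56
e^(−rT) = e^(−0.015·1) = 0.9851
N(−d₂) = N(0.56) = 0.7123;  N(−d₁) = N(0.35) = 0.6368
P = 380·0.9851·0.7123 − 340·0.6368 = 266.6410 − 216.5120 = 50.1290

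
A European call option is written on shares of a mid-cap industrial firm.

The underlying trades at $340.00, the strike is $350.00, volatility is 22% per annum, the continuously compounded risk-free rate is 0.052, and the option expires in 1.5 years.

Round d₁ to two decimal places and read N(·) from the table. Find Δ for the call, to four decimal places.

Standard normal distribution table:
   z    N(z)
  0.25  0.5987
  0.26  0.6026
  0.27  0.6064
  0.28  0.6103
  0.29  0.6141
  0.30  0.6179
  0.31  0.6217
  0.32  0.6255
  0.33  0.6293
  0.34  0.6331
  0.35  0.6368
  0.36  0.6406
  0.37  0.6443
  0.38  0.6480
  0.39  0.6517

0.6255

σ√T = 0.22·√1.5 = 0.2694
ln(S/K) + (r + σ²/2)T = ln(340/350) + (0.052 + 0.22²/2)·1.5 = -0.0290 + 0.1143 = 0.0853
d₁ = 0.0853 / 0.2694 = 0.3166 which rounds to 0.32
N(d₁) = N(0.32) = 0.6255
Δ_call = N(d₁) = 0.6255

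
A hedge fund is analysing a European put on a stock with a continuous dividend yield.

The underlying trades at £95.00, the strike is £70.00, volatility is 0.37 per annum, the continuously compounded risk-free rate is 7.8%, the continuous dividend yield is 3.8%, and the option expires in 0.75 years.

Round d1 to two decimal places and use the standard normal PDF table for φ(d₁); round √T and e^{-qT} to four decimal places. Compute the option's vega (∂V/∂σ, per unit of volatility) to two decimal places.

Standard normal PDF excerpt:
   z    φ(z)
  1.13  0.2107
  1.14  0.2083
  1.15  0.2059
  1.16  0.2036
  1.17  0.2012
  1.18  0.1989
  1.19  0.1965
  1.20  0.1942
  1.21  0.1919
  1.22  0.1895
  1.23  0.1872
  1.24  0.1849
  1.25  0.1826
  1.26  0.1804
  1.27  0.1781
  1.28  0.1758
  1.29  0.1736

15.34

σ√T = 0.37·√0.75 = 0.3204
d₁ = [ln(95/70) + (0.078 − 0.038 + ½·0.37²)·0.75] / (σ√T) = (0.3054 + 0.0813) / 0.3204 = 1.2069 → 1.21
√T = √0.75 = 0.8660
φ(d₁) = φ(1.21) = 0.1919
exp(−qT) = exp(−0.038·0.75) = 0.9719
vega = S·exp(−qT)·φ(d₁)·√T = 95·0.9719·0.1919·0.8660 = 15.3440
(Vega is the same for a European call and put with the same parameters.)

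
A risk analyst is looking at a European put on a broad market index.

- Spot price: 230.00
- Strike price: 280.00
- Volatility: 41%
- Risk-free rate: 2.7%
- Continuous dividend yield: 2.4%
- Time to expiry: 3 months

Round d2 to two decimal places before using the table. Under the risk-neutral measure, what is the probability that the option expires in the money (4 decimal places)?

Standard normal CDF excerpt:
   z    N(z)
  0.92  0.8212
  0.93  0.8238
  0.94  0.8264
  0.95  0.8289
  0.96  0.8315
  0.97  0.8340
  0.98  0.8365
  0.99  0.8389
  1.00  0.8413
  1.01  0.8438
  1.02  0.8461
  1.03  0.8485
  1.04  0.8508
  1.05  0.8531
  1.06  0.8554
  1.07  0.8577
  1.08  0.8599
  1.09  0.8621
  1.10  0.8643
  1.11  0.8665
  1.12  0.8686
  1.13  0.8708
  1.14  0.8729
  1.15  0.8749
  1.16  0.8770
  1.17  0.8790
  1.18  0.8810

σ√T = 0.41·√0.25 = 0.2050
d₁ = [ln(230/280) + (0.027 − 0.024 + 0.41²/2)·0.25] / 0.2050 = [-0.1967 + 0.0218] / 0.2050 = -0.8534 → -0.85
d₂ = d₁ − σ√T = -0.8534 − 0.2050 = -1.0584 → -1.06
Pr(exercise) under Q = N(−d₂) = N(1.06) = 0.8554

0.8554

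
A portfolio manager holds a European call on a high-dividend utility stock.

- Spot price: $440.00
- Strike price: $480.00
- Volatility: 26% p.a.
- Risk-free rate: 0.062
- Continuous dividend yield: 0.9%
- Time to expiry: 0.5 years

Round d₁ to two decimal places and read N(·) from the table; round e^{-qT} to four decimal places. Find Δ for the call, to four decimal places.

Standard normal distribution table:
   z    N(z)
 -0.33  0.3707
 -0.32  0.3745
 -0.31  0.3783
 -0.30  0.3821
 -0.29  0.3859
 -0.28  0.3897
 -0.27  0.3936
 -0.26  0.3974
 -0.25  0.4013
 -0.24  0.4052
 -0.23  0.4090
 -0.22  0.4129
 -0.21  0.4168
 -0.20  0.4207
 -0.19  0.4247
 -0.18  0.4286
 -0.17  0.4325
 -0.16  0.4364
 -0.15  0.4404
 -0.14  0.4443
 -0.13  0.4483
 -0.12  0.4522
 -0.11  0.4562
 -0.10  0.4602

σ√T = 0.26 × 0.7071 = 0.1838
d₁ = [ln(440/480) + (0.062 − 0.009 + ½·0.26²)·0.5] / (σ√T) = (-0.0870 + 0.0434) / 0.1838 = -0.2372 ≈ -0.24
N(d₁) = N(-0.24) = 0.4052
Δ_call = exp(−qT)·N(d₁) = 0.9955·0.4052 = 0.4034

0.4034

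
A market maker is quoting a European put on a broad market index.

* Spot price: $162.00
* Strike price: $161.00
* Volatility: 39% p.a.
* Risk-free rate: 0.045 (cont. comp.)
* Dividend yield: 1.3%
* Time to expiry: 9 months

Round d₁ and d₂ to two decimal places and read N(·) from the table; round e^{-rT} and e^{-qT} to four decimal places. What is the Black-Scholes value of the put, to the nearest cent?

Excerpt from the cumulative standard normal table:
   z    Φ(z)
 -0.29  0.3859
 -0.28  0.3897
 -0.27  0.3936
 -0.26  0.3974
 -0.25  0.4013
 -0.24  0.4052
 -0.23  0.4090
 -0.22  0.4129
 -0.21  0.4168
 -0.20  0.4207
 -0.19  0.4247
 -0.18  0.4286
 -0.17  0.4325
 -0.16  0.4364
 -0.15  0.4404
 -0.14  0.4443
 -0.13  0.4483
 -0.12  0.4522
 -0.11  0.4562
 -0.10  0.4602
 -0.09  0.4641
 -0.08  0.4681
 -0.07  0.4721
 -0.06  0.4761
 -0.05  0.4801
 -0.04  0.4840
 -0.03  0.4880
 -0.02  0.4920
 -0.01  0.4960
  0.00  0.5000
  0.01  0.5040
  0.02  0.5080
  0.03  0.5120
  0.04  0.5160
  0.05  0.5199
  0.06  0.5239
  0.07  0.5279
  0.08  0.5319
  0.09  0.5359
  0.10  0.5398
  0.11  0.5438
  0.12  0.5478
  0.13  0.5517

$19.04

σ√T = 0.39 × 0.8660 = 0.3377
d₁ = [ln(162/161) + (0.045 − 0.013 + ½·0.39²)·0.75] / (σ√T) = (0.0062 + 0.0810) / 0.3377 = 0.2583 ⇒ 0.26
d₂ = 0.2583 − 0.3377 = -0.0795 ⇒ -0.08
e^(−qT) = e^(−0.013·0.75) = 0.9903;  e^(−rT) = e^(−0.045·0.75) = 0.9668
P = 161·0.9668·N(0.08) − 162·0.9903·N(-0.26) = 161·0.9668·0.5319 − 162·0.9903·0.3974 = 82.7928 − 63.7543 = 19.0385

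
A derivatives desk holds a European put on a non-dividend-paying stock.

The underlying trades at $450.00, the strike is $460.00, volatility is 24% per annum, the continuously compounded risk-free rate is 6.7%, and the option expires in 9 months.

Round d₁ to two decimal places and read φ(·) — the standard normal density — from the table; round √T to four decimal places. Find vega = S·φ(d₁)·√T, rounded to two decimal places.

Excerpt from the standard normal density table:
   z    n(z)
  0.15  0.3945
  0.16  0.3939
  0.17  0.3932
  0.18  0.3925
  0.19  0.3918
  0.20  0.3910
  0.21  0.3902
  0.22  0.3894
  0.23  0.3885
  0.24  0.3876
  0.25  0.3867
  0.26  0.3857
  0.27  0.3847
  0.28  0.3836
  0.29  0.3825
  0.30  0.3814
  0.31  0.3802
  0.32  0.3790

151.05

σ√T = 0.24·√0.75 = 0.2078
d₁ = [ln(450/460) + (0.067 + 0.24²/2)·0.75] / 0.2078 = [-0.0220 + 0.0718] / 0.2078 = 0.2399 ≈ 0.24
√T = √0.75 = 0.8660
φ(d₁) = φ(0.24) = 0.3876
vega = S·φ(d₁)·√T = 450·0.3876·0.8660 = 151.0477
(Call and put vega coincide under Black-Scholes.)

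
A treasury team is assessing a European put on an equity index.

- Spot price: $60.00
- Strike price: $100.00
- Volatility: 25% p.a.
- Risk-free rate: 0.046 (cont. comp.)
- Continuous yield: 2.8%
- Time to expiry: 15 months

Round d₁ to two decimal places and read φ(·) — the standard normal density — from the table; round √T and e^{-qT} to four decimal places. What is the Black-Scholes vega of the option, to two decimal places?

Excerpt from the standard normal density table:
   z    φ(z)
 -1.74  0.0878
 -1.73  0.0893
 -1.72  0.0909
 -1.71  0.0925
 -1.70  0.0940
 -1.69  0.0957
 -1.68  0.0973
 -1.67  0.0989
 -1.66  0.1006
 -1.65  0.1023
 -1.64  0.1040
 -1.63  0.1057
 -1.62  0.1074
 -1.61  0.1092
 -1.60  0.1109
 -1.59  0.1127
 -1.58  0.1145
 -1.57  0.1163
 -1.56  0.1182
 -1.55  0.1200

σ√T = 0.25·√1.25 = 0.2795
ln(S/K) + (r − q + σ²/2)T = ln(60/100) + (0.046 − 0.028 + 0.25²/2)·1.25 = -0.5108 + 0.0616 = -0.4493
d₁ = -0.4493 / 0.2795 = -1.6073 ≈ -1.61
√T = √1.25 = 1.1180
φ(d₁) = φ(-1.61) = 0.1092
exp(−qT) = exp(−0.028·1.25) = 0.9656
vega = S·exp(−qT)·φ(d₁)·√T = 60·0.9656·0.1092·1.1180 = 7.0732
(The call has the same vega.)

7.07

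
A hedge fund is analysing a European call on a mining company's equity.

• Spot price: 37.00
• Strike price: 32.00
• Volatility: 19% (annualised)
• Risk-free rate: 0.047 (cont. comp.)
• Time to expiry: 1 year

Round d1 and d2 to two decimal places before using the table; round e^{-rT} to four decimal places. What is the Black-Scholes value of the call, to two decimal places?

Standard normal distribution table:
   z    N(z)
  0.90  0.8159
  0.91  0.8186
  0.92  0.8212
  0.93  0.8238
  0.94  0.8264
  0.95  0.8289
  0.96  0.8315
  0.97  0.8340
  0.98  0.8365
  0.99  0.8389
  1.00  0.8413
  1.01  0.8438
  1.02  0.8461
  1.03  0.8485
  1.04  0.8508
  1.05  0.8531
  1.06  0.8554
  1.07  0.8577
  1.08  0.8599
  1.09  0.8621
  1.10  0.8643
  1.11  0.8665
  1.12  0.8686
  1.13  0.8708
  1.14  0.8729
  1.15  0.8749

6.99

σ√T = 0.19 × 1.0000 = 0.1900
d₁ = [ln(37/32) + (0.047 + ½·0.19²)·1] / (σ√T) = (0.1452 + 0.0650) / 0.1900 = 1.1065 ⇒ 1.11
d₂ = 1.1065 − 0.1900 = 0.9165 ⇒ 0.92
e^(−rT) = e^(−0.047·1) = 0.9541
N(d₁) = N(1.11) = 0.8665;  N(d₂) = N(0.92) = 0.8212
C = 37·0.8665 − 32·0.9541·0.8212 = 32.0605 − 25.0722 = 6.9883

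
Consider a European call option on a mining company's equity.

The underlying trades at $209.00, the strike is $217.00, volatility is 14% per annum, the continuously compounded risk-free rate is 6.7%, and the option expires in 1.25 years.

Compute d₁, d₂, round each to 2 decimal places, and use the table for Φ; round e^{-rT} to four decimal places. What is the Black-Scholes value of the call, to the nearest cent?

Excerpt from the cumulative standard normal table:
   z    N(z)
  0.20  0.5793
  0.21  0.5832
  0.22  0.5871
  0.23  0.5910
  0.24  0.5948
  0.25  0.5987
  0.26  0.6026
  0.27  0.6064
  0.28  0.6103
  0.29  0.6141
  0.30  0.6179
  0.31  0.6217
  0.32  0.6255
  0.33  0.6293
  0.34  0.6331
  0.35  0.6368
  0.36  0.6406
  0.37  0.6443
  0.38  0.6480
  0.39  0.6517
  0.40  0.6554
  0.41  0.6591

T = 1.25;  σ√T = 0.1565
d₁ = [ln(209/217) + (0.067 + 0.14²/2)·1.25] / 0.1565 = [-0.0376 + 0.0960] / 0.1565 = 0.3733 ⇒ 0.37
d₂ = d₁ − σ√T = 0.3733 − 0.1565 = 0.2168 ⇒ 0.22
e^(−rT) = e^(−0.067·1.25) = 0.9197
N(d₁) = N(0.37) = 0.6443;  N(d₂) = N(0.22) = 0.5871
C = 209·0.6443 − 217·0.9197·0.5871 = 134.6587 − 117.1704 = 17.4883

$17.49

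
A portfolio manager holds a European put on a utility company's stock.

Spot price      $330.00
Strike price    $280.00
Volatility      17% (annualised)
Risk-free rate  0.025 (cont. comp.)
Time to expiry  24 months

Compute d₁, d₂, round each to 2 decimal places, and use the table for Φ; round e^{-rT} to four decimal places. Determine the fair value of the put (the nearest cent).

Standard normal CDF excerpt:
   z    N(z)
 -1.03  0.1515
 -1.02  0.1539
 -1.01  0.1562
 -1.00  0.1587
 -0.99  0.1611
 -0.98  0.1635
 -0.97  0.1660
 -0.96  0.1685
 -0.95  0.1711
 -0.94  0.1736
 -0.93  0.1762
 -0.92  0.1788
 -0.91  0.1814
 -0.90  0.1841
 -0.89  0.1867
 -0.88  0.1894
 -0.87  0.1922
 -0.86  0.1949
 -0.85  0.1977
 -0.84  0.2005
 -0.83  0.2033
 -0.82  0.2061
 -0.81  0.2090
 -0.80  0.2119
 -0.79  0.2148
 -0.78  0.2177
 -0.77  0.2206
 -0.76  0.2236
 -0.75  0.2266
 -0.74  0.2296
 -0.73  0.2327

σ√T = 0.17·√2 = 0.2404
d₁ = [ln(330/280) + (0.025 + 0.17²/2)·2] / 0.2404 = [0.1643 + 0.0789] / 0.2404 = 1.0116 → 1.01
d₂ = d₁ − σ√T = 1.0116 − 0.2404 = 0.7712 → 0.77
e^(−rT) = e^(−0.025·2) = 0.9512
N(−d₂) = N(-0.77) = 0.2206;  N(−d₁) = N(-1.01) = 0.1562
P = 280·0.9512·0.2206 − 330·0.1562 = 58.7537 − 51.5460 = 7.2077

$7.21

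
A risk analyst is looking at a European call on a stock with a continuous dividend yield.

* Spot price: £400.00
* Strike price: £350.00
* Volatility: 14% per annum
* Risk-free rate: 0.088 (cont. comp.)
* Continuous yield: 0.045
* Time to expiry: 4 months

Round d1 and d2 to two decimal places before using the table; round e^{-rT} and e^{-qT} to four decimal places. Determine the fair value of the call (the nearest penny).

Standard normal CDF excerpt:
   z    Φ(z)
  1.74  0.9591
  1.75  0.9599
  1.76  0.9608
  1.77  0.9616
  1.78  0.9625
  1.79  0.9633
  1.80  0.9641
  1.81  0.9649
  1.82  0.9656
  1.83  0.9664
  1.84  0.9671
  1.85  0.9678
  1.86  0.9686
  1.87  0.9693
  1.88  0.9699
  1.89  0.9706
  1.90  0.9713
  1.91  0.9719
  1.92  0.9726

σ√T = 0.14 × 0.5774 = 0.0808
d₁ = [ln(400/350) + (0.088 − 0.045 + 0.14²/2)·0.3333] / 0.0808 = [0.1335 + 0.0176] / 0.0808 = 1.8698 ≈ 1.87
d₂ = d₁ − σ√T = 1.8698 − 0.0808 = 1.7889 ≈ 1.79
exp(−qT) = exp(−0.045·0.3333) = 0.9851;  exp(−rT) = exp(−0.088·0.3333) = 0.9711
N(d₁) = N(1.87) = 0.9693;  N(d₂) = N(1.79) = 0.9633
C = 400·0.9851·0.9693 − 350·0.9711·0.9633 = 381.9430 − 327.4112 = 54.5318

£54.53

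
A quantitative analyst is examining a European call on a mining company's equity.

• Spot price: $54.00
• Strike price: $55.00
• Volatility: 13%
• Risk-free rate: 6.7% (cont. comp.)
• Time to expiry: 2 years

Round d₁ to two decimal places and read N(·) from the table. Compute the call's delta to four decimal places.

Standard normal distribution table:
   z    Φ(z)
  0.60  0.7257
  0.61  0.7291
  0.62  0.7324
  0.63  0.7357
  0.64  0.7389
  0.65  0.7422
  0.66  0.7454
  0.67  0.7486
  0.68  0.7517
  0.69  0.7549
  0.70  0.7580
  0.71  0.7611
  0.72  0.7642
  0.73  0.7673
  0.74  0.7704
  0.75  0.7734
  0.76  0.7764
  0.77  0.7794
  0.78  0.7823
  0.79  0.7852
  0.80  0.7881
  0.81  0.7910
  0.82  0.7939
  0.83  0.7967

T = 2;  σ√T = 0.1838
d₁ = [ln(54/55) + (0.067 + ½·0.13²)·2] / (σ√T) = (-0.0183 + 0.1509) / 0.1838 = 0.7210 → 0.72
N(d₁) = N(0.72) = 0.7642
Δ_call = N(d₁) = 0.7642

0.7642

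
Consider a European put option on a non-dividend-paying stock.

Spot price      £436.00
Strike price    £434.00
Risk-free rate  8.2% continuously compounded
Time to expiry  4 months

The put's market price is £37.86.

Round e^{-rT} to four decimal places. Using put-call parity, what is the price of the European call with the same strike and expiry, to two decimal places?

e^(−rT) = e^(−0.082·0.3333) = 0.9730
Put-call parity: C − P = S − K·e^(−rT) = 436 − 434·0.9730 = 436 − 422.2820 = 13.7180
C = P + (C − P) = 37.86 + (13.7180) = 51.5780

£51.58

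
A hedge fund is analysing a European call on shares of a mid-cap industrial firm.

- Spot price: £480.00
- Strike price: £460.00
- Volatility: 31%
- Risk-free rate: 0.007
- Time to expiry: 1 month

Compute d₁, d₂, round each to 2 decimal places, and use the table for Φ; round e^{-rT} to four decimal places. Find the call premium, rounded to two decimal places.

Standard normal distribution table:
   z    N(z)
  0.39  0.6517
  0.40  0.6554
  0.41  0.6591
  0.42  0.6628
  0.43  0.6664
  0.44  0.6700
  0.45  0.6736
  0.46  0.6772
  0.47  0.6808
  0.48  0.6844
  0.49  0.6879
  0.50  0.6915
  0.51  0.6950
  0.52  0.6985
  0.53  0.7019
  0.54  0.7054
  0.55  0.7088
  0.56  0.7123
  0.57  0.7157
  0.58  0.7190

σ√T = 0.31·√0.08333 = 0.0895
d₁ = [ln(480/460) + (0.007 + ½·0.31²)·0.08333] / (σ√T) = (0.0426 + 0.0046) / 0.0895 = 0.5268 ≈ 0.53
d₂ = 0.5268 − 0.0895 = 0.4374 ≈ 0.44
exp(−rT) = exp(−0.007·0.08333) = 0.9994
N(d₁) = N(0.53) = 0.7019;  N(d₂) = N(0.44) = 0.6700
C = 480·0.7019 − 460·0.9994·0.6700 = 336.9120 − 308.0151 = 28.8969

£28.90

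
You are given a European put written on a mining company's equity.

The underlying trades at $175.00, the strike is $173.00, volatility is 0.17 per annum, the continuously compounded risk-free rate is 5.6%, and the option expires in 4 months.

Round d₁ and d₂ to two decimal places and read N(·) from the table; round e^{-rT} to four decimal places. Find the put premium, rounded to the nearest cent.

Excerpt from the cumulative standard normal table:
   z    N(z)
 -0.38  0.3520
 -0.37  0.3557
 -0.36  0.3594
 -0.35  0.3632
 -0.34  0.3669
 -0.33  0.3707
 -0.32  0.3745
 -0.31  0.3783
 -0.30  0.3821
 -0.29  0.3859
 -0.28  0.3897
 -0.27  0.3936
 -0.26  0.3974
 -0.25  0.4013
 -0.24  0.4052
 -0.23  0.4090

$4.58

σ√T = 0.17·√0.3333 = 0.0981
ln(S/K) + (r + σ²/2)T = ln(175/173) + (0.056 + 0.17²/2)·0.3333 = 0.0115 + 0.0235 = 0.0350
d₁ = 0.0350 / 0.0981 = 0.3564 ⇒ 0.36
d₂ = d₁ − σ√T = 0.3564 − 0.0981 = 0.2582 ⇒ 0.26
exp(−rT) = exp(−0.056·0.3333) = 0.9815
N(−d₂) = N(-0.26) = 0.3974;  N(−d₁) = N(-0.36) = 0.3594
P = 173·0.9815·0.3974 − 175·0.3594 = 67.4783 − 62.8950 = 4.5833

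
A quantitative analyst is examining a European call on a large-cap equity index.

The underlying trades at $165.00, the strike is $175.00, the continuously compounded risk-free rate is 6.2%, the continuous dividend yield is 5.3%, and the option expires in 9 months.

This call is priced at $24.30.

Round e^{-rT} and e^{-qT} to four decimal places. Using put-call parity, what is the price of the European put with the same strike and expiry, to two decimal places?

$32.79

e^(−qT) = e^(−0.053·0.75) = 0.9610;  e^(−rT) = e^(−0.062·0.75) = 0.9546
Put-call parity: C − P = S·e^(−qT) − K·e^(−rT) = 165·0.9610 − 175·0.9546 = 158.5650 − 167.0550 = -8.4900
P = C − (C − P) = 24.30 − (-8.4900) = 32.7900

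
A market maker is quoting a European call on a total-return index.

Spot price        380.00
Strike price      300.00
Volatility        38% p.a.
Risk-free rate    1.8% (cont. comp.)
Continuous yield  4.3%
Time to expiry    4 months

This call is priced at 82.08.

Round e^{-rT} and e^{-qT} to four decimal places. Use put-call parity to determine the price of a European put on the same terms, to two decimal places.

5.68

e^(−qT) = e^(−0.043·0.3333) = 0.9858;  e^(−rT) = e^(−0.018·0.3333) = 0.9940
Put-call parity: C − P = S·e^(−qT) − K·e^(−rT) = 380·0.9858 − 300·0.9940 = 374.6040 − 298.2000 = 76.4040
P = C − (C − P) = 82.08 − (76.4040) = 5.6760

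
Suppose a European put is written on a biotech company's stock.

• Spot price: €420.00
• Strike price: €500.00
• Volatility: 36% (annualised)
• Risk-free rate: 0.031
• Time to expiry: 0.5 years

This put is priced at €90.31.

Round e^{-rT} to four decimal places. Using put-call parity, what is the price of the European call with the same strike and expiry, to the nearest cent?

e^(−rT) = e^(−0.031·0.5) = 0.9846
Put-call parity: C − P = S − K·e^(−rT) = 420 − 500·0.9846 = 420 − 492.3000 = -72.3000
C = P + (C − P) = 90.31 + (-72.3000) = 18.0100

€18.01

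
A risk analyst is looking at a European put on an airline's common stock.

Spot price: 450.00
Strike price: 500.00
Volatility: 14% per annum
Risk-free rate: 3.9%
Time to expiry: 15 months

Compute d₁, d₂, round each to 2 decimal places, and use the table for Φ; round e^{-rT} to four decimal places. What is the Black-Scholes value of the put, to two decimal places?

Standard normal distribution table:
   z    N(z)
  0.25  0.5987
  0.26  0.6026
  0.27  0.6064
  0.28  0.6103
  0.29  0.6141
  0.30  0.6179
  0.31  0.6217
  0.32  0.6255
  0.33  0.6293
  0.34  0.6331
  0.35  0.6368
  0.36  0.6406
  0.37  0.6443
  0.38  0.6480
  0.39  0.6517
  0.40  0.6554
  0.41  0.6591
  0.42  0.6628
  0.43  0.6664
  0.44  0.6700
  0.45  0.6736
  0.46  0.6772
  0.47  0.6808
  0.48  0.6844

σ√T = 0.14·√1.25 = 0.1565
d₁ = [ln(450/500) + (0.039 + 0.14²/2)·1.25] / 0.1565 = [-0.1054 + 0.0610] / 0.1565 = -0.2834 ⇒ -0.28
d₂ = d₁ − σ√T = -0.2834 − 0.1565 = -0.4399 ⇒ -0.44
exp(−rT) = exp(−0.039·1.25) = 0.9524
P = 500·0.9524·N(0.44) − 450·N(0.28) = 500·0.9524·0.6700 − 450·0.6103 = 319.0540 − 274.6350 = 44.4190

44.42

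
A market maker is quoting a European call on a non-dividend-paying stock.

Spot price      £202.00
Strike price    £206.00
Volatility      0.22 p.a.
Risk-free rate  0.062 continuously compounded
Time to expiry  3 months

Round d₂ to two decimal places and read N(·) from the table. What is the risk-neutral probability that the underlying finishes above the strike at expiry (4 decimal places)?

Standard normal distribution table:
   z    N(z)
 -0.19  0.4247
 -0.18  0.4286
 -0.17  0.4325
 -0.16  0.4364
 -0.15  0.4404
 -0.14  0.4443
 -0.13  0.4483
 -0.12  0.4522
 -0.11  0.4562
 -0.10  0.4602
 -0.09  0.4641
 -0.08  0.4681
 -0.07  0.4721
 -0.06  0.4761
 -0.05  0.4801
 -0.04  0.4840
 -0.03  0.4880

T = 0.25;  σ√T = 0.1100
d₁ = [ln(202/206) + (0.062 + ½·0.22²)·0.25] / (σ√T) = (-0.0196 + 0.0215) / 0.1100 = 0.0177 which rounds to 0.02
d₂ = 0.0177 − 0.1100 = -0.0923 which rounds to -0.09
Risk-neutral Pr[S_T > K] = N(d₂) = N(-0.09) = 0.4641

0.4641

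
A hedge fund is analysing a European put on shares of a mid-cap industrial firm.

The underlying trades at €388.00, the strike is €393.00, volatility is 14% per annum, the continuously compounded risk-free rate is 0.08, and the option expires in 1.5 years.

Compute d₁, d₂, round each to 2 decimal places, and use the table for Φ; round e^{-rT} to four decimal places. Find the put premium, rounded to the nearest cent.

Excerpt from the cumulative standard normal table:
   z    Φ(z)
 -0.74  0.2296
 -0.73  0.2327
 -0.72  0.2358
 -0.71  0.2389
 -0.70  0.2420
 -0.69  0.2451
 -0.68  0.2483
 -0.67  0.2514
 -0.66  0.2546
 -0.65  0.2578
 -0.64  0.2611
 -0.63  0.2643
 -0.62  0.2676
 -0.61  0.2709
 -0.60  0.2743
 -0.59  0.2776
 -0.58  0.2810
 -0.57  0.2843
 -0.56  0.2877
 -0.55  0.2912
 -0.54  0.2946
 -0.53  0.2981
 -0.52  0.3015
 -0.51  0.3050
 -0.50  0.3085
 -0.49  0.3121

€9.99

σ√T = 0.14·√1.5 = 0.1715
d₁ = [ln(388/393) + (0.08 + ½·0.14²)·1.5] / (σ√T) = (-0.0128 + 0.1347) / 0.1715 = 0.7109 ⇒ 0.71
d₂ = 0.7109 − 0.1715 = 0.5394 ⇒ 0.54
exp(−rT) = exp(−0.08·1.5) = 0.8869
N(−d₂) = N(-0.54) = 0.2946;  N(−d₁) = N(-0.71) = 0.2389
P = 393·0.8869·0.2946 − 388·0.2389 = 102.6833 − 92.6932 = 9.9901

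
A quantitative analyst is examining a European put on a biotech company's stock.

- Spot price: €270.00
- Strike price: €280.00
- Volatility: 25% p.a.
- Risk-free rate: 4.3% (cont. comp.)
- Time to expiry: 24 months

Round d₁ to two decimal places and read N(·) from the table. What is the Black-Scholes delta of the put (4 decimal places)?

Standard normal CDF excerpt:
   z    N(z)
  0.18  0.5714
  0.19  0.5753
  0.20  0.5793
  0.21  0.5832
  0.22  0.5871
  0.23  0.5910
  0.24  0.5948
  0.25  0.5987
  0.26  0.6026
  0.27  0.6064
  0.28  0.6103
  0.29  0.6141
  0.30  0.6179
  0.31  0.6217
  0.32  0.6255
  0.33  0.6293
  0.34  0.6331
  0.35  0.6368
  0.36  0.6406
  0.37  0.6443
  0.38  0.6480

σ√T = 0.25 × 1.4142 = 0.3536
d₁ = [ln(270/280) + (0.043 + 0.25²/2)·2] / 0.3536 = [-0.0364 + 0.1485] / 0.3536 = 0.3172 ⇒ 0.32
N(d₁) = N(0.32) = 0.6255
Δ_put = N(d₁) − 1 = 0.6255 − 1 = -0.3745

-0.3745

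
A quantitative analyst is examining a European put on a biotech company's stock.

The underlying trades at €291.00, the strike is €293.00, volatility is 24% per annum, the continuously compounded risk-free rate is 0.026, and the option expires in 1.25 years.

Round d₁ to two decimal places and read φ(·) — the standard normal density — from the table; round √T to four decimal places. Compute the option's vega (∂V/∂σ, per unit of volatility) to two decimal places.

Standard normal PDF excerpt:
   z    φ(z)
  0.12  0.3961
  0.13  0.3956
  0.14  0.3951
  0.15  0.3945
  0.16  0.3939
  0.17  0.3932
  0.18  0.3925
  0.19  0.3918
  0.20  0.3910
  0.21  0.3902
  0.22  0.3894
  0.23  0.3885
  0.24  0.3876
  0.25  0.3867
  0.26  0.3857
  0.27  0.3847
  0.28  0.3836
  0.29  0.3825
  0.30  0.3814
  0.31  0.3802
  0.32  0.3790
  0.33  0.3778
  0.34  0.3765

126.39

T = 1.25;  σ√T = 0.2683
d₁ = [ln(291/293) + (0.026 + ½·0.24²)·1.25] / (σ√T) = (-0.0068 + 0.0685) / 0.2683 = 0.2298 ⇒ 0.23
√T = √1.25 = 1.1180
φ(d₁) = φ(0.23) = 0.3885
vega = S·φ(d₁)·√T = 291·0.3885·1.1180 = 126.3938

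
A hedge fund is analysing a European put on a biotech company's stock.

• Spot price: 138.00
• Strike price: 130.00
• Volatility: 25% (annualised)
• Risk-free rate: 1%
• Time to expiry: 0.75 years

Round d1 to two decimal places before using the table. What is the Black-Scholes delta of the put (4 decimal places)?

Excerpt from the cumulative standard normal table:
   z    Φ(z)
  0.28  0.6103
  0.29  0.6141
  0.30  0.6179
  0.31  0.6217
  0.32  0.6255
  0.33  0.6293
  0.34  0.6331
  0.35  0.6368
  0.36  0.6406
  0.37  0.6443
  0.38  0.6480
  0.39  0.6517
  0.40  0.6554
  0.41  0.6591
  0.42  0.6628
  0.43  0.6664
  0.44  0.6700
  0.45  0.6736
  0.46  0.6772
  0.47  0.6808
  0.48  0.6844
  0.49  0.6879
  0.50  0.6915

-0.3372

σ√T = 0.25 × 0.8660 = 0.2165
d₁ = [ln(138/130) + (0.01 + 0.25²/2)·0.75] / 0.2165 = [0.0597 + 0.0309] / 0.2165 = 0.4187 → 0.42
N(d₁) = N(0.42) = 0.6628
Δ_put = N(d₁) − 1 = 0.6628 − 1 = -0.3372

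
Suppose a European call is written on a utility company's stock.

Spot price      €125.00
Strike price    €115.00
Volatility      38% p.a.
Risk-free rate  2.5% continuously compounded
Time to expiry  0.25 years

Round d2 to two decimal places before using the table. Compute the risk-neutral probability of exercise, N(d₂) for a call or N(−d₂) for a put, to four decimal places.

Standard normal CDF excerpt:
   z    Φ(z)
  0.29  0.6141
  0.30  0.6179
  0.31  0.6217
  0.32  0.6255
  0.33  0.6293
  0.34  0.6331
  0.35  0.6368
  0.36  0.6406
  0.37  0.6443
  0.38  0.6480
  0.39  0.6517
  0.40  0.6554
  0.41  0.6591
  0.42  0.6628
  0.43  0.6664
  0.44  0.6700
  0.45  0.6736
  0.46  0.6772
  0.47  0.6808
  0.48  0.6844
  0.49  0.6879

σ√T = 0.38 × 0.5000 = 0.1900
d₁ = [ln(125/115) + (0.025 + ½·0.38²)·0.25] / (σ√T) = (0.0834 + 0.0243) / 0.1900 = 0.5667 → 0.57
d₂ = 0.5667 − 0.1900 = 0.3767 → 0.38
Pr(exercise) under Q = N(d₂) = 0.6480

0.6480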